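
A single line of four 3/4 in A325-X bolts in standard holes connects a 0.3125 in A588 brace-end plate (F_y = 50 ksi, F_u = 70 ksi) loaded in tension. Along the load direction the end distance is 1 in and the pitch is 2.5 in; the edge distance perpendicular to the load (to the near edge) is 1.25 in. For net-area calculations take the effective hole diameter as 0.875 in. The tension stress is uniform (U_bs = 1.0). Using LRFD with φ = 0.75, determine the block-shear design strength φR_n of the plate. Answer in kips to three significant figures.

66.9 kips

Shear plane L_v = 1 + 3·2.5 = 8.5 in; A_gv = 8.5 × 0.3125 = 2.656 in².
A_nv = (8.5 − 3.5·0.875) × 0.3125 = 1.699 in².
A_nt = (1.25 − 0.5·0.875) × 0.3125 = 0.2539 in².
0.6 F_u A_nv = 71.37 kips; 0.6 F_y A_gv = 79.69 kips → shear rupture governs the shear term.
R_n = 71.37 + 1.0 × 70 × 0.2539 = 89.14 kips.
Design strength φR_n = 0.75 × 89.14 = 66.9 kips.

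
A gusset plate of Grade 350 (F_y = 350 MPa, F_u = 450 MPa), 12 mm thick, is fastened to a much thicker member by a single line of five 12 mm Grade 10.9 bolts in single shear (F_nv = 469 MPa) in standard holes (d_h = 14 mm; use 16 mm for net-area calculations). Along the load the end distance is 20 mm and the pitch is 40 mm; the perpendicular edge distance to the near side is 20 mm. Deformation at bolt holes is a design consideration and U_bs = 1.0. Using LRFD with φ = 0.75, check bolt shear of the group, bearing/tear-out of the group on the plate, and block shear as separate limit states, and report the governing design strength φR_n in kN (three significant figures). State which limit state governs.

199 kN (bolt shear governs)

Bolt shear: A_b = π·12²/4 = 113.1 mm²; R_n = 469 × 113.1 × 5 × 1 / 1000 = 265.2 kN → 0.75 × 265.2 = 199 kN.
Bearing: edge l_c = 13, r_n = 84.24 kN; interior l_c = 26, r_n = 155.5 kN; R_n = 84.24 + 4·155.5 = 706.3 kN → 530 kN.
Block shear: A_gv = 2160, A_nv = 1296, A_nt = 144 mm²; R_n = min(0.6F_uA_nv, 0.6F_yA_gv) + U_bs·F_u·A_nt = 414.7 kN → 311 kN.
Bolt shear governs: 199 kN.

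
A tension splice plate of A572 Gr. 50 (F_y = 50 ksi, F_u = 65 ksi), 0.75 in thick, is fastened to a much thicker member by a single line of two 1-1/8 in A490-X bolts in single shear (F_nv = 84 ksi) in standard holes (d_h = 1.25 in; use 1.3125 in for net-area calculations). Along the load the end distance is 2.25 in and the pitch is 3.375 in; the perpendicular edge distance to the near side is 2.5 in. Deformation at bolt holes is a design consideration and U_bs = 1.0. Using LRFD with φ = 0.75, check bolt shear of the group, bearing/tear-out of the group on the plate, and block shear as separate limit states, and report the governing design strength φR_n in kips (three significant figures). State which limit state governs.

Bolt shear: A_b = π·1.125²/4 = 0.994 in²; R_n = 84 × 0.994 × 2 × 1 = 167 kips → 0.75 × 167 = 125 kips.
Bearing: edge l_c = 1.625, r_n = 95.06 kips; interior l_c = 2.125, r_n = 124.3 kips; R_n = 95.06 + 1·124.3 = 219.4 kips → 165 kips.
Block shear: A_gv = 4.219, A_nv = 2.742, A_nt = 1.383 in²; R_n = min(0.6F_uA_nv, 0.6F_yA_gv) + U_bs·F_u·A_nt = 196.8 kips → 148 kips.
Bolt shear governs: 125 kips.

125 kips (bolt shear governs)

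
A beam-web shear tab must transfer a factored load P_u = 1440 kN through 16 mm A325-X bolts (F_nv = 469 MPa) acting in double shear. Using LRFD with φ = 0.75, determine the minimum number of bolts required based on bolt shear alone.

11 bolts

A_b = π·16²/4 = 201.1 mm².
Per-bolt design strength φR_n = 0.75 × 469 × 201.1 × 2 / 1000 = 141.4 kN.
n ≥ 1440 / 141.4 = 10.18 → use 11 bolts.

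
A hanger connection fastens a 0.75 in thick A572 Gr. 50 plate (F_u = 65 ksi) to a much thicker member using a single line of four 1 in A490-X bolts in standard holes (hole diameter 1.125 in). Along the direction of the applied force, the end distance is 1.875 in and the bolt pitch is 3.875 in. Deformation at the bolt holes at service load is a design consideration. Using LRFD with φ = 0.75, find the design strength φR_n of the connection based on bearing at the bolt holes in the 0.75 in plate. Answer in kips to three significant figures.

321 kips

Per bolt r_n = 1.2 l_c t F_u ≤ 2.4 d t F_u; upper limit = 2.4 × 1 × 0.75 × 65 = 117 kips.
Edge bolt: l_c = 1.875 − 1.125/2 = 1.312 in → 1.2 × 1.312 × 0.75 × 65 = 76.78 → r_n = 76.78 kips.
Interior bolts: l_c = 3.875 − 1.125 = 2.75 in → 1.2 × 2.75 × 0.75 × 65 = 160.9 → r_n = 117 kips.
R_n = 1 × 76.78 + 3 × 117 = 427.8 kips.
Design strength φR_n = 0.75 × 427.8 = 321 kips.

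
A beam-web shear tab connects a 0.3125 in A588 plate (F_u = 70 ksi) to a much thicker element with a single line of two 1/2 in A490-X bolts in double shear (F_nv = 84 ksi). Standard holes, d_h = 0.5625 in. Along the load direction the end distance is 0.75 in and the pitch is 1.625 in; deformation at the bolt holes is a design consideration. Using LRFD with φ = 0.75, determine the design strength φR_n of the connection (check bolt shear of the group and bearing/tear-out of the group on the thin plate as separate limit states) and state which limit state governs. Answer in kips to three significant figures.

Bolt shear: A_b = π·0.5²/4 = 0.1963 in²; R_n = 84 × 0.1963 × 2 × 2 = 65.97 kips → 0.75 × 65.97 = 49.5 kips.
Bearing (1.2 l_c t F_u ≤ 2.4 d t F_u): upper limit = 2.4·0.5·0.3125·70 = 26.25 kips.
  Edge l_c = 0.75 − 0.5625/2 = 0.4688 → r_n = 12.3 kips; interior l_c = 1.625 − 0.5625 = 1.062 → r_n = 26.25 kips.
  R_n,bearing = 1·12.3 + 1·26.25 = 38.55 kips → 0.75 × 38.55 = 28.9 kips.
Bearing governs: 28.9 kips.

28.9 kips (bearing governs)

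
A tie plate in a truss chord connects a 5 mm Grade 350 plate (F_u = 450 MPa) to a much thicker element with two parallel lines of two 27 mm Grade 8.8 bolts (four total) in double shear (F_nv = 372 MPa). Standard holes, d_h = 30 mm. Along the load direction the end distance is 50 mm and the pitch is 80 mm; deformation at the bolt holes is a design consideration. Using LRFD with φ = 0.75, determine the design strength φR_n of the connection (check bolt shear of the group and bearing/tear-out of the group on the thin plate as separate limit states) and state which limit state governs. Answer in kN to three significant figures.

344 kN (bearing governs)

Bolt shear: A_b = π·27²/4 = 572.6 mm²; R_n = 372 × 572.6 × 4 × 2 / 1000 = 1704 kN → 0.75 × 1704 = 1280 kN.
Bearing (1.2 l_c t F_u ≤ 2.4 d t F_u): upper limit = 2.4·27·5·450 / 1000 = 145.8 kN.
  Edge l_c = 50 − 30/2 = 35 → r_n = 94.5 kN; interior l_c = 80 − 30 = 50 → r_n = 135 kN.
  R_n,bearing = 2·94.5 + 2·135 = 459 kN → 0.75 × 459 = 344 kN.
Bearing governs: 344 kN.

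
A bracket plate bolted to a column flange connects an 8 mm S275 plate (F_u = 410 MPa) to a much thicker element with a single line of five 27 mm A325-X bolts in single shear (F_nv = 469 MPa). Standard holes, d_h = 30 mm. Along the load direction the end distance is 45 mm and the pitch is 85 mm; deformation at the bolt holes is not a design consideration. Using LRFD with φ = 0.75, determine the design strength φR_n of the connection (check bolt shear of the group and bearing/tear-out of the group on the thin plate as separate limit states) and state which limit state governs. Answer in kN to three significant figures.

908 kN (bearing governs)

Bolt shear: A_b = π·27²/4 = 572.6 mm²; R_n = 469 × 572.6 × 5 × 1 / 1000 = 1343 kN → 0.75 × 1343 = 1010 kN.
Bearing (1.5 l_c t F_u ≤ 3.0 d t F_u): upper limit = 3.0·27·8·410 / 1000 = 265.7 kN.
  Edge l_c = 45 − 30/2 = 30 → r_n = 147.6 kN; interior l_c = 85 − 30 = 55 → r_n = 265.7 kN.
  R_n,bearing = 1·147.6 + 4·265.7 = 1210 kN → 0.75 × 1210 = 908 kN.
Bearing governs: 908 kN.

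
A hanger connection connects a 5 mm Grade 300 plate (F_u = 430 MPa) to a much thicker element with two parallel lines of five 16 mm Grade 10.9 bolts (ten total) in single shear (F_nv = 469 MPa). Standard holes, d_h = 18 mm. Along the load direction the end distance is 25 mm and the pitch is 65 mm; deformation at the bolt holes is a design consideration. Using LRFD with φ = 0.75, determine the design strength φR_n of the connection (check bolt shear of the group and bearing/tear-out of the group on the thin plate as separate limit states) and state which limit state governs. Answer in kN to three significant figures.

Bolt shear: A_b = π·16²/4 = 201.1 mm²; R_n = 469 × 201.1 × 10 × 1 / 1000 = 943 kN → 0.75 × 943 = 707 kN.
Bearing (1.2 l_c t F_u ≤ 2.4 d t F_u): upper limit = 2.4·16·5·430 / 1000 = 82.56 kN.
  Edge l_c = 25 − 18/2 = 16 → r_n = 41.28 kN; interior l_c = 65 − 18 = 47 → r_n = 82.56 kN.
  R_n,bearing = 2·41.28 + 8·82.56 = 743 kN → 0.75 × 743 = 557 kN.
Bearing governs: 557 kN.

557 kN (bearing governs)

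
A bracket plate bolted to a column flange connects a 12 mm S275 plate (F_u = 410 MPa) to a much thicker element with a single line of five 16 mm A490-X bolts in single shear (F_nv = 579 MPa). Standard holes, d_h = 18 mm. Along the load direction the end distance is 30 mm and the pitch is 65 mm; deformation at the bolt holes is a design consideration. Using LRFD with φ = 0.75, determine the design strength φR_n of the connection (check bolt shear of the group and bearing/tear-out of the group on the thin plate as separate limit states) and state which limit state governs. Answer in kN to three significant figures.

Bolt shear: A_b = π·16²/4 = 201.1 mm²; R_n = 579 × 201.1 × 5 × 1 / 1000 = 582.1 kN → 0.75 × 582.1 = 437 kN.
Bearing (1.2 l_c t F_u ≤ 2.4 d t F_u): upper limit = 2.4·16·12·410 / 1000 = 188.9 kN.
  Edge l_c = 30 − 18/2 = 21 → r_n = 124 kN; interior l_c = 65 − 18 = 47 → r_n = 188.9 kN.
  R_n,bearing = 1·124 + 4·188.9 = 879.7 kN → 0.75 × 879.7 = 660 kN.
Bolt shear governs: 437 kN.

437 kN (bolt shear governs)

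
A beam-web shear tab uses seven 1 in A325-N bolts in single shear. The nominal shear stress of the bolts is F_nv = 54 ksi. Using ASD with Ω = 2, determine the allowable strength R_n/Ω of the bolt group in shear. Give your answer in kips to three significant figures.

A_b = π × 1² / 4 = 0.7854 in².
R_n = F_nv · A_b · n · n_s = 54 × 0.7854 × 7 × 1 = 296.9 kips.
Allowable strength R_n/Ω = 296.9 / 2 = 148 kips.

148 kips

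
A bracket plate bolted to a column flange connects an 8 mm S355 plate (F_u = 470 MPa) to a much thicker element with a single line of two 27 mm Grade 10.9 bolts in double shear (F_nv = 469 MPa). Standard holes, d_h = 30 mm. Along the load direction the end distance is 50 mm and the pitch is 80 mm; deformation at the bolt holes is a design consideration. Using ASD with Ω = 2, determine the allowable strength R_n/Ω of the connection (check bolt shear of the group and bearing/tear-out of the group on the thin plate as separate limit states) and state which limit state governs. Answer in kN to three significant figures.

192 kN (bearing governs)

Bolt shear: A_b = π·27²/4 = 572.6 mm²; R_n = 469 × 572.6 × 2 × 2 / 1000 = 1074 kN → 1074 / 2 = 537 kN.
Bearing (1.2 l_c t F_u ≤ 2.4 d t F_u): upper limit = 2.4·27·8·470 / 1000 = 243.6 kN.
  Edge l_c = 50 − 30/2 = 35 → r_n = 157.9 kN; interior l_c = 80 − 30 = 50 → r_n = 225.6 kN.
  R_n,bearing = 1·157.9 + 1·225.6 = 383.5 kN → 383.5 / 2 = 192 kN.
Bearing governs: 192 kN.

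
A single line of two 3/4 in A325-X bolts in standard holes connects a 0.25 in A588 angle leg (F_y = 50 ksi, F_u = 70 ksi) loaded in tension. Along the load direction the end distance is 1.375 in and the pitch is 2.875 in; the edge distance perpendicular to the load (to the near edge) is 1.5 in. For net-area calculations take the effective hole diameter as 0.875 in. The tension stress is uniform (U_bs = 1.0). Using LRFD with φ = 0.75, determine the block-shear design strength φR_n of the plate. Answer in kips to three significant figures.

37.1 kips

Shear plane L_v = 1.375 + 1·2.875 = 4.25 in; A_gv = 4.25 × 0.25 = 1.062 in².
A_nv = (4.25 − 1.5·0.875) × 0.25 = 0.7344 in².
A_nt = (1.5 − 0.5·0.875) × 0.25 = 0.2656 in².
0.6 F_u A_nv = 30.84 kips; 0.6 F_y A_gv = 31.88 kips → shear rupture governs the shear term.
R_n = 30.84 + 1.0 × 70 × 0.2656 = 49.44 kips.
Design strength φR_n = 0.75 × 49.44 = 37.1 kips.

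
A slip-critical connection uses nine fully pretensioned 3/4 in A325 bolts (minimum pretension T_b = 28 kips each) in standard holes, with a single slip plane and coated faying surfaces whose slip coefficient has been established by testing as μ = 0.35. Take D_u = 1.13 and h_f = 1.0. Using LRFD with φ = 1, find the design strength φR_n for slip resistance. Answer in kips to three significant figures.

99.7 kips

R_n = μ · D_u · h_f · T_b · n_s · n_b = 0.35 × 1.13 × 1.0 × 28 × 1 × 9 = 99.67 kips.
Design strength φR_n = 1 × 99.67 = 99.7 kips.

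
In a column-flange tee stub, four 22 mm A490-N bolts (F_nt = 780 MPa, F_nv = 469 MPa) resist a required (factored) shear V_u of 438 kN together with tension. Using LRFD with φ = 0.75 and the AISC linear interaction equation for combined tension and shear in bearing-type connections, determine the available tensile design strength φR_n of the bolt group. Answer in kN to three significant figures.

A_b = π·22²/4 = 380.1 mm²; f_rv = 438 × 1000 / (4 × 380.1) = 288.1 MPa.
F'_nt = 1.3 F_nt − (F_nt / φF_nv) f_rv = 1.3·780 − (780/(0.75·469))·288.1 = 375.2 MPa, capped at F_nt → F'_nt = 375.2 MPa.
R_n = F'_nt · A_b · n = 375.2 × 380.1 × 4 / 1000 = 570.6 kN.
Design strength φR_n = 0.75 × 570.6 = 428 kN.

428 kN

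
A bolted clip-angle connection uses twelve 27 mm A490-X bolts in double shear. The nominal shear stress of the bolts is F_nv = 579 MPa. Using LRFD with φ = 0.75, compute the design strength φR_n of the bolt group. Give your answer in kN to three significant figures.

5970 kN

A_b = π × 27² / 4 = 572.6 mm².
R_n = F_nv · A_b · n · n_s = 579 × 572.6 × 12 × 2 / 1000 = 7956 kN.
Design strength φR_n = 0.75 × 7956 = 5970 kN.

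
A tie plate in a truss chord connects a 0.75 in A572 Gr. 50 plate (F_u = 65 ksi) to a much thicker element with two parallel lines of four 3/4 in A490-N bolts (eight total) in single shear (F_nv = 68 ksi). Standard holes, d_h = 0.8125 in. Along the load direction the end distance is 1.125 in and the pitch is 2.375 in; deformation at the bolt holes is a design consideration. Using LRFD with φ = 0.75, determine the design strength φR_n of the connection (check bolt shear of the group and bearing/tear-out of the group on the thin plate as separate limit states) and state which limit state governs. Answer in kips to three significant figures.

Bolt shear: A_b = π·0.75²/4 = 0.4418 in²; R_n = 68 × 0.4418 × 8 × 1 = 240.3 kips → 0.75 × 240.3 = 180 kips.
Bearing (1.2 l_c t F_u ≤ 2.4 d t F_u): upper limit = 2.4·0.75·0.75·65 = 87.75 kips.
  Edge l_c = 1.125 − 0.8125/2 = 0.7188 → r_n = 42.05 kips; interior l_c = 2.375 − 0.8125 = 1.562 → r_n = 87.75 kips.
  R_n,bearing = 2·42.05 + 6·87.75 = 610.6 kips → 0.75 × 610.6 = 458 kips.
Bolt shear governs: 180 kips.

180 kips (bolt shear governs)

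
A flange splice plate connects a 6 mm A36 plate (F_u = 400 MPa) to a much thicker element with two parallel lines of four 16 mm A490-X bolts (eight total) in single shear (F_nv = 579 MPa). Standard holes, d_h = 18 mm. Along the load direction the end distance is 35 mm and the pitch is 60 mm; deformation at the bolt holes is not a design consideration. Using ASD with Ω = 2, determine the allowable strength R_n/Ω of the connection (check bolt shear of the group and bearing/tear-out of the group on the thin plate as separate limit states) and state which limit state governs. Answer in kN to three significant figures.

Bolt shear: A_b = π·16²/4 = 201.1 mm²; R_n = 579 × 201.1 × 8 × 1 / 1000 = 931.3 kN → 931.3 / 2 = 466 kN.
Bearing (1.5 l_c t F_u ≤ 3.0 d t F_u): upper limit = 3.0·16·6·400 / 1000 = 115.2 kN.
  Edge l_c = 35 − 18/2 = 26 → r_n = 93.6 kN; interior l_c = 60 − 18 = 42 → r_n = 115.2 kN.
  R_n,bearing = 2·93.6 + 6·115.2 = 878.4 kN → 878.4 / 2 = 439 kN.
Bearing governs: 439 kN.

439 kN (bearing governs)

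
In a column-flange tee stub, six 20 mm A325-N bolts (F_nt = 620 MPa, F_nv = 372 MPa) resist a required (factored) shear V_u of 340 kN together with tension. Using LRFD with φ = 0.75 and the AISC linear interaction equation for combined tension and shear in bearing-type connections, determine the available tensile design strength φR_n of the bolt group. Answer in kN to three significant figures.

573 kN

A_b = π·20²/4 = 314.2 mm²; f_rv = 340 × 1000 / (6 × 314.2) = 180.4 MPa.
F'_nt = 1.3 F_nt − (F_nt / φF_nv) f_rv = 1.3·620 − (620/(0.75·372))·180.4 = 405.2 MPa, capped at F_nt → F'_nt = 405.2 MPa.
R_n = F'_nt · A_b · n = 405.2 × 314.2 × 6 / 1000 = 763.7 kN.
Design strength φR_n = 0.75 × 763.7 = 573 kN.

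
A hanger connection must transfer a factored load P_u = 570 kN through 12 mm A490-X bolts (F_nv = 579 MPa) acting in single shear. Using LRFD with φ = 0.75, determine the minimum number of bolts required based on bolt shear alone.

12 bolts

A_b = π·12²/4 = 113.1 mm².
Per-bolt design strength φR_n = 0.75 × 579 × 113.1 × 1 / 1000 = 49.11 kN.
n ≥ 570 / 49.11 = 11.61 → use 12 bolts.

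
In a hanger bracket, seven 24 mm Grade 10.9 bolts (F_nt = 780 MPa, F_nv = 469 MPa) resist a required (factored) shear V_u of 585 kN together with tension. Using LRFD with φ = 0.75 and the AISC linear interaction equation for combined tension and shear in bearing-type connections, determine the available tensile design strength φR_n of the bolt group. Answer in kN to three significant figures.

1440 kN

A_b = π·24²/4 = 452.4 mm²; f_rv = 585 × 1000 / (7 × 452.4) = 184.7 MPa.
F'_nt = 1.3 F_nt − (F_nt / φF_nv) f_rv = 1.3·780 − (780/(0.75·469))·184.7 = 604.4 MPa, capped at F_nt → F'_nt = 604.4 MPa.
R_n = F'_nt · A_b · n = 604.4 × 452.4 × 7 / 1000 = 1914 kN.
Design strength φR_n = 0.75 × 1914 = 1440 kN.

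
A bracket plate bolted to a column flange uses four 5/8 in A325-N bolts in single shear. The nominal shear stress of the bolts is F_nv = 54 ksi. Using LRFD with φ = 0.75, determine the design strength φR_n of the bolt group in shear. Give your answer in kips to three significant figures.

49.7 kips

A_b = π × 0.625² / 4 = 0.3068 in².
R_n = F_nv · A_b · n · n_s = 54 × 0.3068 × 4 × 1 = 66.27 kips.
Design strength φR_n = 0.75 × 66.27 = 49.7 kips.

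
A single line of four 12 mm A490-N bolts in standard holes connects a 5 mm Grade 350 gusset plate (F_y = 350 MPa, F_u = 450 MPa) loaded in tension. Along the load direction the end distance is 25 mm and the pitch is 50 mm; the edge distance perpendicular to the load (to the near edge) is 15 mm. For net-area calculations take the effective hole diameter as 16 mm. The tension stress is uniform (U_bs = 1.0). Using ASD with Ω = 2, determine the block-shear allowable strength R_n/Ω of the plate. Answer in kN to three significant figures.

Shear plane L_v = 25 + 3·50 = 175 mm; A_gv = 175 × 5 = 875 mm².
A_nv = (175 − 3.5·16) × 5 = 595 mm².
A_nt = (15 − 0.5·16) × 5 = 35 mm².
0.6 F_u A_nv = 160.7 kN; 0.6 F_y A_gv = 183.8 kN → shear rupture governs the shear term.
R_n = 160.7 + 1.0 × 450 × 35 / 1000 = 176.4 kN.
Allowable strength R_n/Ω = 176.4 / 2 = 88.2 kN.

88.2 kN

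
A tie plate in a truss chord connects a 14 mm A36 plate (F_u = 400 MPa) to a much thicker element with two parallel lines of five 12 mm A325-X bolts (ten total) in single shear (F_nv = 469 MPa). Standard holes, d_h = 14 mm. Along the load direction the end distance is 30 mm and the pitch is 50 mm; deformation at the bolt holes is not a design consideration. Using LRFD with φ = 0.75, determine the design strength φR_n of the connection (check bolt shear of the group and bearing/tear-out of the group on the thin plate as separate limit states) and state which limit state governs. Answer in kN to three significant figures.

398 kN (bolt shear governs)

Bolt shear: A_b = π·12²/4 = 113.1 mm²; R_n = 469 × 113.1 × 10 × 1 / 1000 = 530.4 kN → 0.75 × 530.4 = 398 kN.
Bearing (1.5 l_c t F_u ≤ 3.0 d t F_u): upper limit = 3.0·12·14·400 / 1000 = 201.6 kN.
  Edge l_c = 30 − 14/2 = 23 → r_n = 193.2 kN; interior l_c = 50 − 14 = 36 → r_n = 201.6 kN.
  R_n,bearing = 2·193.2 + 8·201.6 = 1999 kN → 0.75 × 1999 = 1500 kN.
Bolt shear governs: 398 kN.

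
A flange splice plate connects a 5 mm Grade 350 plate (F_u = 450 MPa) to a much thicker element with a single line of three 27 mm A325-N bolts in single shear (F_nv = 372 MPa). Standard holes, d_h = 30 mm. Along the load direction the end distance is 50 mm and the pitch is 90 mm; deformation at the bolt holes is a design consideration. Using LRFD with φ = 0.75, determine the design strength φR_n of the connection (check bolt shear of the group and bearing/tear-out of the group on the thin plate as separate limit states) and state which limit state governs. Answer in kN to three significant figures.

290 kN (bearing governs)

Bolt shear: A_b = π·27²/4 = 572.6 mm²; R_n = 372 × 572.6 × 3 × 1 / 1000 = 639 kN → 0.75 × 639 = 479 kN.
Bearing (1.2 l_c t F_u ≤ 2.4 d t F_u): upper limit = 2.4·27·5·450 / 1000 = 145.8 kN.
  Edge l_c = 50 − 30/2 = 35 → r_n = 94.5 kN; interior l_c = 90 − 30 = 60 → r_n = 145.8 kN.
  R_n,bearing = 1·94.5 + 2·145.8 = 386.1 kN → 0.75 × 386.1 = 290 kN.
Bearing governs: 290 kN.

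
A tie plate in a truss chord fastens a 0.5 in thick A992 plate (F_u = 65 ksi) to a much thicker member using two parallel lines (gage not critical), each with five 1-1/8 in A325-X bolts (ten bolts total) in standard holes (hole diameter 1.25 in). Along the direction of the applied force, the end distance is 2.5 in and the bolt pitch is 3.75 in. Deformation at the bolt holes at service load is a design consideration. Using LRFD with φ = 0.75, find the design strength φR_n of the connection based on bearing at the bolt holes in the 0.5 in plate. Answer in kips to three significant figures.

636 kips

Per bolt r_n = 1.2 l_c t F_u ≤ 2.4 d t F_u; upper limit = 2.4 × 1.125 × 0.5 × 65 = 87.75 kips.
Edge bolt: l_c = 2.5 − 1.25/2 = 1.875 in → 1.2 × 1.875 × 0.5 × 65 = 73.12 → r_n = 73.12 kips.
Interior bolts: l_c = 3.75 − 1.25 = 2.5 in → 1.2 × 2.5 × 0.5 × 65 = 97.5 → r_n = 87.75 kips.
R_n = 2 × 73.12 + 8 × 87.75 = 848.2 kips.
Design strength φR_n = 0.75 × 848.2 = 636 kips.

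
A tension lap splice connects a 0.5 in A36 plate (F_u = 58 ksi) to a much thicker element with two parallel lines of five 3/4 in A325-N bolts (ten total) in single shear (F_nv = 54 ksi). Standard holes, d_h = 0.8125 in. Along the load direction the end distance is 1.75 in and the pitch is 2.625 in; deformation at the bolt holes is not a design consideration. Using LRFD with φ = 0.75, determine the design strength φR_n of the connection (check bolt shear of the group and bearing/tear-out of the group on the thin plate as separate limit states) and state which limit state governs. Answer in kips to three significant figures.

179 kips (bolt shear governs)

Bolt shear: A_b = π·0.75²/4 = 0.4418 in²; R_n = 54 × 0.4418 × 10 × 1 = 238.6 kips → 0.75 × 238.6 = 179 kips.
Bearing (1.5 l_c t F_u ≤ 3.0 d t F_u): upper limit = 3.0·0.75·0.5·58 = 65.25 kips.
  Edge l_c = 1.75 − 0.8125/2 = 1.344 → r_n = 58.45 kips; interior l_c = 2.625 − 0.8125 = 1.812 → r_n = 65.25 kips.
  R_n,bearing = 2·58.45 + 8·65.25 = 638.9 kips → 0.75 × 638.9 = 479 kips.
Bolt shear governs: 179 kips.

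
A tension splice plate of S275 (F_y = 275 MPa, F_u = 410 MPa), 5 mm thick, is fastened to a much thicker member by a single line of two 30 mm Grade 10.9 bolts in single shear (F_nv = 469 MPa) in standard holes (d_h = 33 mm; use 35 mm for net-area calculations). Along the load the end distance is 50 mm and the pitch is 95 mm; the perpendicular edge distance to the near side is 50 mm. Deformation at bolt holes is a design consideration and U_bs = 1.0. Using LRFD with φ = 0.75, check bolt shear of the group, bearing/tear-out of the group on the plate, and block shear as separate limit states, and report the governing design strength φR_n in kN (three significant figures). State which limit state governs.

135 kN (block shear governs)

Bolt shear: A_b = π·30²/4 = 706.9 mm²; R_n = 469 × 706.9 × 2 × 1 / 1000 = 663 kN → 0.75 × 663 = 497 kN.
Bearing: edge l_c = 33.5, r_n = 82.41 kN; interior l_c = 62, r_n = 147.6 kN; R_n = 82.41 + 1·147.6 = 230 kN → 173 kN.
Block shear: A_gv = 725, A_nv = 462.5, A_nt = 162.5 mm²; R_n = min(0.6F_uA_nv, 0.6F_yA_gv) + U_bs·F_u·A_nt = 180.4 kN → 135 kN.
Block shear governs: 135 kN.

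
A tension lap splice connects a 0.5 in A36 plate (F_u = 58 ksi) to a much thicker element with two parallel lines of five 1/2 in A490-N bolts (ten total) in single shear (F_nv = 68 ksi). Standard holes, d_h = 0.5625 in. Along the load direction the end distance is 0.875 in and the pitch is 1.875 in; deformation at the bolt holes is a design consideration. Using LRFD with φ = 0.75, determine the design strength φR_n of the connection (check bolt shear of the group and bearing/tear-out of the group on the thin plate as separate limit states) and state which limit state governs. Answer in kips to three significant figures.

Bolt shear: A_b = π·0.5²/4 = 0.1963 in²; R_n = 68 × 0.1963 × 10 × 1 = 133.5 kips → 0.75 × 133.5 = 100 kips.
Bearing (1.2 l_c t F_u ≤ 2.4 d t F_u): upper limit = 2.4·0.5·0.5·58 = 34.8 kips.
  Edge l_c = 0.875 − 0.5625/2 = 0.5938 → r_n = 20.66 kips; interior l_c = 1.875 − 0.5625 = 1.312 → r_n = 34.8 kips.
  R_n,bearing = 2·20.66 + 8·34.8 = 319.7 kips → 0.75 × 319.7 = 240 kips.
Bolt shear governs: 100 kips.

100 kips (bolt shear governs)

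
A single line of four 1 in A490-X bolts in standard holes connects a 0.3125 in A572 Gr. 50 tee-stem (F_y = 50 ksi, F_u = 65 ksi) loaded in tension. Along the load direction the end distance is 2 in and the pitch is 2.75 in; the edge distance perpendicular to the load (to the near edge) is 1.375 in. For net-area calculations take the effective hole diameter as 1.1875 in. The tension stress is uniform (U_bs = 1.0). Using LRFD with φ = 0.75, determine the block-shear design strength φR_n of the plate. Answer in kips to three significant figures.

67.6 kips

Shear plane L_v = 2 + 3·2.75 = 10.25 in; A_gv = 10.25 × 0.3125 = 3.203 in².
A_nv = (10.25 − 3.5·1.1875) × 0.3125 = 1.904 in².
A_nt = (1.375 − 0.5·1.1875) × 0.3125 = 0.2441 in².
0.6 F_u A_nv = 74.27 kips; 0.6 F_y A_gv = 96.09 kips → shear rupture governs the shear term.
R_n = 74.27 + 1.0 × 65 × 0.2441 = 90.14 kips.
Design strength φR_n = 0.75 × 90.14 = 67.6 kips.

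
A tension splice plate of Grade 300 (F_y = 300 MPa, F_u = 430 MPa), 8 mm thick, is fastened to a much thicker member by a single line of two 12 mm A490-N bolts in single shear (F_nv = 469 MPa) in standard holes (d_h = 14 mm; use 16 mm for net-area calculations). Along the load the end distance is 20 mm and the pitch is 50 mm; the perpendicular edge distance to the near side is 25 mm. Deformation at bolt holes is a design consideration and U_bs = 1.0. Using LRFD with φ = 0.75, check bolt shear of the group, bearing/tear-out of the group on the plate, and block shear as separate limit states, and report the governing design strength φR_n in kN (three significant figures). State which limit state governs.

Bolt shear: A_b = π·12²/4 = 113.1 mm²; R_n = 469 × 113.1 × 2 × 1 / 1000 = 106.1 kN → 0.75 × 106.1 = 79.6 kN.
Bearing: edge l_c = 13, r_n = 53.66 kN; interior l_c = 36, r_n = 99.07 kN; R_n = 53.66 + 1·99.07 = 152.7 kN → 115 kN.
Block shear: A_gv = 560, A_nv = 368, A_nt = 136 mm²; R_n = min(0.6F_uA_nv, 0.6F_yA_gv) + U_bs·F_u·A_nt = 153.4 kN → 115 kN.
Bolt shear governs: 79.6 kN.

79.6 kN (bolt shear governs)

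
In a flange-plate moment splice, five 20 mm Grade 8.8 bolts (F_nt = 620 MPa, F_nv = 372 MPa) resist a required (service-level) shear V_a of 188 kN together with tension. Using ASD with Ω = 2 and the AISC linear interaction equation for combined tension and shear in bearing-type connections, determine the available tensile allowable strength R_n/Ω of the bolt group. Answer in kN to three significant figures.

320 kN

A_b = π·20²/4 = 314.2 mm²; f_rv = 188 × 1000 / (5 × 314.2) = 119.7 MPa.
F'_nt = 1.3 F_nt − (Ω F_nt / F_nv) f_rv = 1.3·620 − (2·620/372)·119.7 = 407.1 MPa, capped at F_nt → F'_nt = 407.1 MPa.
R_n = F'_nt · A_b · n = 407.1 × 314.2 × 5 / 1000 = 639.4 kN.
Allowable strength R_n/Ω = 639.4 / 2 = 320 kN.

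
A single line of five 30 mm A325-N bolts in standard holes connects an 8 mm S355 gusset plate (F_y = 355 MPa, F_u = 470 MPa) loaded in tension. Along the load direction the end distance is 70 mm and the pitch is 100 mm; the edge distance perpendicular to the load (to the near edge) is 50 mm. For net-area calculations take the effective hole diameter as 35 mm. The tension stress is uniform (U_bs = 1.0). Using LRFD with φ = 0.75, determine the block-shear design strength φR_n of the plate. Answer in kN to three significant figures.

Shear plane L_v = 70 + 4·100 = 470 mm; A_gv = 470 × 8 = 3760 mm².
A_nv = (470 − 4.5·35) × 8 = 2500 mm².
A_nt = (50 − 0.5·35) × 8 = 260 mm².
0.6 F_u A_nv = 705 kN; 0.6 F_y A_gv = 800.9 kN → shear rupture governs the shear term.
R_n = 705 + 1.0 × 470 × 260 / 1000 = 827.2 kN.
Design strength φR_n = 0.75 × 827.2 = 620 kN.

620 kN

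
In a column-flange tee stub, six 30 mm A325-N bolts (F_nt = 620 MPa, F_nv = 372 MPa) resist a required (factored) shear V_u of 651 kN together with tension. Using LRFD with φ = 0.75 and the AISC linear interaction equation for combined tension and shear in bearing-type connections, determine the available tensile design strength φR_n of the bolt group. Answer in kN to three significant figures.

A_b = π·30²/4 = 706.9 mm²; f_rv = 651 × 1000 / (6 × 706.9) = 153.5 MPa.
F'_nt = 1.3 F_nt − (F_nt / φF_nv) f_rv = 1.3·620 − (620/(0.75·372))·153.5 = 464.9 MPa, capped at F_nt → F'_nt = 464.9 MPa.
R_n = F'_nt · A_b · n = 464.9 × 706.9 × 6 / 1000 = 1972 kN.
Design strength φR_n = 0.75 × 1972 = 1480 kN.

1480 kN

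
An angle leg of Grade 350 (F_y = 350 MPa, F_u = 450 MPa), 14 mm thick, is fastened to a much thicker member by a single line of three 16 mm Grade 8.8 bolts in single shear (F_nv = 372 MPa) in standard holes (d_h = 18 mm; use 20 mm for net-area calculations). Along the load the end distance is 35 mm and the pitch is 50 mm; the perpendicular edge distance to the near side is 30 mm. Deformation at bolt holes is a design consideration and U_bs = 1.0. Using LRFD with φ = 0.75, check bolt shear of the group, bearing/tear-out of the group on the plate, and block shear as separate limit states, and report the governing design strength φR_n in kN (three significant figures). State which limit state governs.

168 kN (bolt shear governs)

Bolt shear: A_b = π·16²/4 = 201.1 mm²; R_n = 372 × 201.1 × 3 × 1 / 1000 = 224.4 kN → 0.75 × 224.4 = 168 kN.
Bearing: edge l_c = 26, r_n = 196.6 kN; interior l_c = 32, r_n = 241.9 kN; R_n = 196.6 + 2·241.9 = 680.4 kN → 510 kN.
Block shear: A_gv = 1890, A_nv = 1190, A_nt = 280 mm²; R_n = min(0.6F_uA_nv, 0.6F_yA_gv) + U_bs·F_u·A_nt = 447.3 kN → 335 kN.
Bolt shear governs: 168 kN.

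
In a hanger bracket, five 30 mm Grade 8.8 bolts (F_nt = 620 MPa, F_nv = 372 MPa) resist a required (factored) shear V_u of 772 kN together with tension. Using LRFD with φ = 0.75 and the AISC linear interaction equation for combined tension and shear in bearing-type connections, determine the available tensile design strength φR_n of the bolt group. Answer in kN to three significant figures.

850 kN

A_b = π·30²/4 = 706.9 mm²; f_rv = 772 × 1000 / (5 × 706.9) = 218.4 MPa.
F'_nt = 1.3 F_nt − (F_nt / φF_nv) f_rv = 1.3·620 − (620/(0.75·372))·218.4 = 320.6 MPa, capped at F_nt → F'_nt = 320.6 MPa.
R_n = F'_nt · A_b · n = 320.6 × 706.9 × 5 / 1000 = 1133 kN.
Design strength φR_n = 0.75 × 1133 = 850 kN.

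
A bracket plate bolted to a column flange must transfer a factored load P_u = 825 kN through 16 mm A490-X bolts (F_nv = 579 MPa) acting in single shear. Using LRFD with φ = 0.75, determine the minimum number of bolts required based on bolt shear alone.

A_b = π·16²/4 = 201.1 mm².
Per-bolt design strength φR_n = 0.75 × 579 × 201.1 × 1 / 1000 = 87.31 kN.
n ≥ 825 / 87.31 = 9.449 → use 10 bolts.

10 bolts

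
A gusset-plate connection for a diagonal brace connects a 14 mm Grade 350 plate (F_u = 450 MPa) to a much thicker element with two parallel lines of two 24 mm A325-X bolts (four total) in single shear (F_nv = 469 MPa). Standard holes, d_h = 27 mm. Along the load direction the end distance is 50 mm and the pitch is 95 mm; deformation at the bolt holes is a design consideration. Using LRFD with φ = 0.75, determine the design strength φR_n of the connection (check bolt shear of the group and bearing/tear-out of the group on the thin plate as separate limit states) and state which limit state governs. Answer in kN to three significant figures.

Bolt shear: A_b = π·24²/4 = 452.4 mm²; R_n = 469 × 452.4 × 4 × 1 / 1000 = 848.7 kN → 0.75 × 848.7 = 637 kN.
Bearing (1.2 l_c t F_u ≤ 2.4 d t F_u): upper limit = 2.4·24·14·450 / 1000 = 362.9 kN.
  Edge l_c = 50 − 27/2 = 36.5 → r_n = 275.9 kN; interior l_c = 95 − 27 = 68 → r_n = 362.9 kN.
  R_n,bearing = 2·275.9 + 2·362.9 = 1278 kN → 0.75 × 1278 = 958 kN.
Bolt shear governs: 637 kN.

637 kN (bolt shear governs)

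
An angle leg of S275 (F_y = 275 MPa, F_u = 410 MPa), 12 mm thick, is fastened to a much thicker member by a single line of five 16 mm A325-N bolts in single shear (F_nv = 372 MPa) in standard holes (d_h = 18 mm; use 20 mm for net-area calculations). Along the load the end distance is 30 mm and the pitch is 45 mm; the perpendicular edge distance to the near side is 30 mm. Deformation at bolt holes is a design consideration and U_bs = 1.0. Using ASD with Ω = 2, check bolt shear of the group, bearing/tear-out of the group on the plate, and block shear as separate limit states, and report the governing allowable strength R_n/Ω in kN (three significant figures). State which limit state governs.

187 kN (bolt shear governs)

Bolt shear: A_b = π·16²/4 = 201.1 mm²; R_n = 372 × 201.1 × 5 × 1 / 1000 = 374 kN → 374 / 2 = 187 kN.
Bearing: edge l_c = 21, r_n = 124 kN; interior l_c = 27, r_n = 159.4 kN; R_n = 124 + 4·159.4 = 761.6 kN → 381 kN.
Block shear: A_gv = 2520, A_nv = 1440, A_nt = 240 mm²; R_n = min(0.6F_uA_nv, 0.6F_yA_gv) + U_bs·F_u·A_nt = 452.6 kN → 226 kN.
Bolt shear governs: 187 kN.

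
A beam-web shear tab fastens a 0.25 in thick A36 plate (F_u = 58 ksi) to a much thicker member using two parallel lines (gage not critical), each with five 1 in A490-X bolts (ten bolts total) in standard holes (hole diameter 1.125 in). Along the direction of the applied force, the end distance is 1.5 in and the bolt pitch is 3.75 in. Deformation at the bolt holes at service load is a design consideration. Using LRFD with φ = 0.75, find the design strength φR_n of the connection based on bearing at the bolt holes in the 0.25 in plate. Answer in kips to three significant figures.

233 kips

Per bolt r_n = 1.2 l_c t F_u ≤ 2.4 d t F_u; upper limit = 2.4 × 1 × 0.25 × 58 = 34.8 kips.
Edge bolt: l_c = 1.5 − 1.125/2 = 0.9375 in → 1.2 × 0.9375 × 0.25 × 58 = 16.31 → r_n = 16.31 kips.
Interior bolts: l_c = 3.75 − 1.125 = 2.625 in → 1.2 × 2.625 × 0.25 × 58 = 45.67 → r_n = 34.8 kips.
R_n = 2 × 16.31 + 8 × 34.8 = 311 kips.
Design strength φR_n = 0.75 × 311 = 233 kips.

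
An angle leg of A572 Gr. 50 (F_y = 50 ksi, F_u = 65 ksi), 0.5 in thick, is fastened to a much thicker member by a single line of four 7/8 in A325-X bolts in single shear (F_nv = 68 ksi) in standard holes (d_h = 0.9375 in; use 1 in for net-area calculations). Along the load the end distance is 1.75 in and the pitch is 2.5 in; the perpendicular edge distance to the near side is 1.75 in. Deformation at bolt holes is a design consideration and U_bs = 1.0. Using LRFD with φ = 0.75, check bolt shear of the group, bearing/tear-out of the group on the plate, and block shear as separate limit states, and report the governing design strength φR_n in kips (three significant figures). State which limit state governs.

Bolt shear: A_b = π·0.875²/4 = 0.6013 in²; R_n = 68 × 0.6013 × 4 × 1 = 163.6 kips → 0.75 × 163.6 = 123 kips.
Bearing: edge l_c = 1.281, r_n = 49.97 kips; interior l_c = 1.562, r_n = 60.94 kips; R_n = 49.97 + 3·60.94 = 232.8 kips → 175 kips.
Block shear: A_gv = 4.625, A_nv = 2.875, A_nt = 0.625 in²; R_n = min(0.6F_uA_nv, 0.6F_yA_gv) + U_bs·F_u·A_nt = 152.8 kips → 115 kips.
Block shear governs: 115 kips.

115 kips (block shear governs)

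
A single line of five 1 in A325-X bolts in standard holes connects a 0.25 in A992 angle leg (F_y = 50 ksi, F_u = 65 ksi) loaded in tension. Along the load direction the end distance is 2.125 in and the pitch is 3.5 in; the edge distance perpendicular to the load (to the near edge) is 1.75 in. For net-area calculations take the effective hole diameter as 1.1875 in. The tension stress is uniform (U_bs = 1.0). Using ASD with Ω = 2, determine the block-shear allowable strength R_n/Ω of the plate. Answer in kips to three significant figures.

Shear plane L_v = 2.125 + 4·3.5 = 16.12 in; A_gv = 16.12 × 0.25 = 4.031 in².
A_nv = (16.12 − 4.5·1.1875) × 0.25 = 2.695 in².
A_nt = (1.75 − 0.5·1.1875) × 0.25 = 0.2891 in².
0.6 F_u A_nv = 105.1 kips; 0.6 F_y A_gv = 120.9 kips → shear rupture governs the shear term.
R_n = 105.1 + 1.0 × 65 × 0.2891 = 123.9 kips.
Allowable strength R_n/Ω = 123.9 / 2 = 62 kips.

62 kips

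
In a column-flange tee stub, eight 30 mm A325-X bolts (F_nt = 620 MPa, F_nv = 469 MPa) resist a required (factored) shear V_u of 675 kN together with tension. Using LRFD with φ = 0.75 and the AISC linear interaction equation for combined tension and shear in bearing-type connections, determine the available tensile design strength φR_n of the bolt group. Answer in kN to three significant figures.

A_b = π·30²/4 = 706.9 mm²; f_rv = 675 × 1000 / (8 × 706.9) = 119.4 MPa.
F'_nt = 1.3 F_nt − (F_nt / φF_nv) f_rv = 1.3·620 − (620/(0.75·469))·119.4 = 595.6 MPa, capped at F_nt → F'_nt = 595.6 MPa.
R_n = F'_nt · A_b · n = 595.6 × 706.9 × 8 / 1000 = 3368 kN.
Design strength φR_n = 0.75 × 3368 = 2530 kN.

2530 kN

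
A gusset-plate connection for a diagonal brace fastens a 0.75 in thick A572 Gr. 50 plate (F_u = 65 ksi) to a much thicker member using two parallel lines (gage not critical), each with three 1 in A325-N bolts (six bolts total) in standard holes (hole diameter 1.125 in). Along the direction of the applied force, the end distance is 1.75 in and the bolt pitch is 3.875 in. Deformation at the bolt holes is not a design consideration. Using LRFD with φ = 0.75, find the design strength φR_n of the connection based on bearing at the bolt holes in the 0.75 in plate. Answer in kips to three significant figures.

Per bolt r_n = 1.5 l_c t F_u ≤ 3.0 d t F_u; upper limit = 3.0 × 1 × 0.75 × 65 = 146.2 kips.
Edge bolt: l_c = 1.75 − 1.125/2 = 1.188 in → 1.5 × 1.188 × 0.75 × 65 = 86.84 → r_n = 86.84 kips.
Interior bolts: l_c = 3.875 − 1.125 = 2.75 in → 1.5 × 2.75 × 0.75 × 65 = 201.1 → r_n = 146.2 kips.
R_n = 2 × 86.84 + 4 × 146.2 = 758.7 kips.
Design strength φR_n = 0.75 × 758.7 = 569 kips.

569 kips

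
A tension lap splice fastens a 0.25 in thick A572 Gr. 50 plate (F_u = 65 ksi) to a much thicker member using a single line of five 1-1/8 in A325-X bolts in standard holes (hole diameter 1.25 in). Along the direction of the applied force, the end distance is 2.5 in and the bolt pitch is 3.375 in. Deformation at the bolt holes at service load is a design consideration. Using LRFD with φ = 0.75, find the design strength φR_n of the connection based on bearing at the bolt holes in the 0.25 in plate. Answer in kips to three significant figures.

Per bolt r_n = 1.2 l_c t F_u ≤ 2.4 d t F_u; upper limit = 2.4 × 1.125 × 0.25 × 65 = 43.87 kips.
Edge bolt: l_c = 2.5 − 1.25/2 = 1.875 in → 1.2 × 1.875 × 0.25 × 65 = 36.56 → r_n = 36.56 kips.
Interior bolts: l_c = 3.375 − 1.25 = 2.125 in → 1.2 × 2.125 × 0.25 × 65 = 41.44 → r_n = 41.44 kips.
R_n = 1 × 36.56 + 4 × 41.44 = 202.3 kips.
Design strength φR_n = 0.75 × 202.3 = 152 kips.

152 kips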